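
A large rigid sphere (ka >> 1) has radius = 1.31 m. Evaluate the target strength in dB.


TS = 10*log10(1.31^2 / 4) = 10*log10(0.429025) = -3.68

-3.68 dB


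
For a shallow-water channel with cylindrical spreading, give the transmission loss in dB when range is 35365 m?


TL = 10*log10(35365) = 45.49

45.49 dB


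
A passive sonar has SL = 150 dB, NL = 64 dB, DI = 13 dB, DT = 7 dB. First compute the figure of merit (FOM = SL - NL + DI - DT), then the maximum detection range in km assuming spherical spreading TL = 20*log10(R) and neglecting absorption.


Step 1: FOM = SL - NL + DI - DT = 150 - 64 + 13 - 7 = 92 dB
Step 2: at max range FOM = TL = 20*log10(R), so R = 10^(92/20) = 39810.72 m = 39.81 km

39.81 km


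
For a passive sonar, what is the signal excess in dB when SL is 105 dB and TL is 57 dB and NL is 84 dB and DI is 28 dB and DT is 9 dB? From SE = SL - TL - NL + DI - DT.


SE = SL - TL - NL + DI - DT = 105 - 57 - 84 + 28 - 9 = -17

-17 dB


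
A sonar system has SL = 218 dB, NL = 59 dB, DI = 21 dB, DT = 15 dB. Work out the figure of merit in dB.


165 dB


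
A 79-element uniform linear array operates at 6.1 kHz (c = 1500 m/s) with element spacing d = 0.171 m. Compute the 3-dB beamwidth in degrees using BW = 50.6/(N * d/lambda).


Step 1: lambda = 1500/6100 = 0.2459 m
Step 2: d/lambda = 0.171/0.2459 = 0.6954
Step 3: BW = 50.6/(N * d/lambda) = 50.6/(79 * 0.6954) = 0.92

0.92 deg


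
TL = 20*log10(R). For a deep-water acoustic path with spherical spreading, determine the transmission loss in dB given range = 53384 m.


TL = 20*log10(53384) = 94.55

94.55 dB


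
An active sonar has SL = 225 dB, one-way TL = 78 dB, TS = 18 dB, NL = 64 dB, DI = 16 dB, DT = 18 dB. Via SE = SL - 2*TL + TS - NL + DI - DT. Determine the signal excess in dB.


SE = SL - 2*TL + TS - NL + DI - DT = 225 - 2*78 + (18) - 64 + 16 - 18 = 21

21 dB


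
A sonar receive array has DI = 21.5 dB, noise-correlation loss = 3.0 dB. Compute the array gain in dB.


18.5 dB


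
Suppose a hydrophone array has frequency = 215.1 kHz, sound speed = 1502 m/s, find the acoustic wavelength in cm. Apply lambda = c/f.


lambda = c/f = 1502 / 215100 = 0.007 m = 0.7 cm

0.7 cm


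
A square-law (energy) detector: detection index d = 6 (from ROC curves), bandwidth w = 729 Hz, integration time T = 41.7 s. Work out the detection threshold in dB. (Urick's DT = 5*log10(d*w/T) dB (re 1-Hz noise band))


DT = 5*log10(d*w/T) = 5*log10(6 * 729 / 41.7) = 5*log10(104.89) = 10.1

10.1 dB


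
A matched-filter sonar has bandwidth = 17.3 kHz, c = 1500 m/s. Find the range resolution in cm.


dR = c/(2*BW) = 1500 / (2 * 17.3e3) = 0.0434 m = 4.34 cm

4.34 cm


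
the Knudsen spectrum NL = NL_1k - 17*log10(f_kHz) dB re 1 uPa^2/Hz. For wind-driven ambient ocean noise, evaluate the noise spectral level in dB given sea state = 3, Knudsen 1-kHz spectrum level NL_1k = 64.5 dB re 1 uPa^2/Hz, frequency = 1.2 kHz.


NL = NL_1k - 17*log10(f_kHz) = 64.5 - 17*log10(1.2) = 64.5 - (1.35) = 63.15

63.15 dB


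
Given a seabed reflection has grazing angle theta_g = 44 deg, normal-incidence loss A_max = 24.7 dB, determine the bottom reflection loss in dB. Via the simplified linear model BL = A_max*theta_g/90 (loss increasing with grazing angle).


12.08 dB


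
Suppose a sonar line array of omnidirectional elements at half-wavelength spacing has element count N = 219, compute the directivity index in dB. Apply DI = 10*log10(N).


23.4 dB


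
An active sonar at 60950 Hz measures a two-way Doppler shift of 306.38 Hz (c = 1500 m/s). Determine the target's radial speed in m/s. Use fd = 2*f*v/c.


3.77 m/s


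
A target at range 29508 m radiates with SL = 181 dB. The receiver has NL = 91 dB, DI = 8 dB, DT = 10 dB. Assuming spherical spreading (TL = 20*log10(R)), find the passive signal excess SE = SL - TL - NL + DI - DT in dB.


Step 1: TL = 20*log10(29508) = 89.4 dB
Step 2: SE = 181 - 89.4 - 91 + 8 - 10 = -1.4

-1.4 dB


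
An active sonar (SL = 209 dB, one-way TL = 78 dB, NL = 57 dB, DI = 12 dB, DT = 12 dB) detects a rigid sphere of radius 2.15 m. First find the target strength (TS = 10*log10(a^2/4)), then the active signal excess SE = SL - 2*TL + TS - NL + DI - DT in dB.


Step 1: TS = 10*log10(2.15^2/4) = 0.63 dB
Step 2: SE = SL - 2*TL + TS - NL + DI - DT = 209 - 2*78 + (0.63) - 57 + 12 - 12 = -3.37

-3.37 dB


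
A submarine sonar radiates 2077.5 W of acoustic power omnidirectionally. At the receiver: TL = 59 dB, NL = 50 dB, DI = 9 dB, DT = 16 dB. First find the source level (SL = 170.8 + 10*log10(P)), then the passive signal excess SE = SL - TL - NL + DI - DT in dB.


Step 1: SL = 170.8 + 10*log10(2077.5) = 203.98 dB
Step 2: SE = SL - TL - NL + DI - DT = 203.98 - 59 - 50 + 9 - 16 = 87.98

87.98 dB


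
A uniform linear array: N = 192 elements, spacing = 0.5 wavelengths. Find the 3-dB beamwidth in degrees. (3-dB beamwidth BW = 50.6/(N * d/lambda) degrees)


BW = 50.6 / (192 * 0.5) = 50.6 / 96.0 = 0.53

0.53 deg


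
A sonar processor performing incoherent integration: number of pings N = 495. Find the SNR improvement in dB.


13.47 dB


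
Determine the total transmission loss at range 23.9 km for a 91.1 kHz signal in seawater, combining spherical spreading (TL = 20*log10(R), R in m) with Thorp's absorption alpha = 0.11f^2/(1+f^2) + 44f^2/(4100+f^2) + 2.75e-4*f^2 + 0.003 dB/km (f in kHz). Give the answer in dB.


Step 1 (Thorp): alpha = 0.11*8299.21/(1+8299.21) + 44*8299.21/(4100+8299.21) + 2.75e-4*8299.21 + 0.003 = 31.846 dB/km
Step 2: TL_spread = 20*log10(23900) = 87.57 dB
Step 3: TL_abs = alpha*R = 31.846 * 23.9 = 761.12 dB
Step 4: TL_total = 87.57 + 761.12 = 848.69

848.69 dB


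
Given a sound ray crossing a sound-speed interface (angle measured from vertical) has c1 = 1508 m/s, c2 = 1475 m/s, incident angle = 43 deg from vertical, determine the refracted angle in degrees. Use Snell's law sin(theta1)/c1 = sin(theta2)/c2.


sin(theta2) = (c2/c1)*sin(theta1) = (1475/1508)*sin(43 deg) = 0.66707
theta2 = arcsin(0.66707) = 41.84

41.84 deg


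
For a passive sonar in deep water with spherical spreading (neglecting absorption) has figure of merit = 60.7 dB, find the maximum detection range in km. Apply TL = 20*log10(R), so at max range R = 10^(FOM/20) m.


At max range FOM = TL, so 20*log10(R) = 60.7
R = 10^(60.7/20) = 1083.93 m = 1.08 km

1.08 km


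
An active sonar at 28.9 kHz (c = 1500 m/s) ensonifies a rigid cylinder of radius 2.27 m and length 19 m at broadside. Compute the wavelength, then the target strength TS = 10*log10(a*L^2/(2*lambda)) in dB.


Step 1: lambda = c/f = 1500/28900 = 0.0519 m
Step 2: TS = 10*log10(a*L^2/(2*lambda)) = 10*log10(2.27*19^2/(2*0.0519)) = 38.97

38.97 dB


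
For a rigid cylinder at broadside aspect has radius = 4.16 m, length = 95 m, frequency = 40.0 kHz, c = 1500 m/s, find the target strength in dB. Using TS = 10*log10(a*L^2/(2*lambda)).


56.99 dB


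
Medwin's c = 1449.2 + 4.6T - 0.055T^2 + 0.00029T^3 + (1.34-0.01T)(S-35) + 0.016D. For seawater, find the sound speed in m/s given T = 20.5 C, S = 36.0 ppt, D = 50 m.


1524.82 m/s


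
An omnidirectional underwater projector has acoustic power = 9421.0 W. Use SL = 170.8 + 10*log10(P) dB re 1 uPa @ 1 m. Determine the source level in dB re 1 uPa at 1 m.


SL = 170.8 + 10*log10(9421.0) = 170.8 + 39.74 = 210.54

210.54 dB


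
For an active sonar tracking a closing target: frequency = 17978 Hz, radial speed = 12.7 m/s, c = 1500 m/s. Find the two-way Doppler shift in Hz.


304.43 Hz


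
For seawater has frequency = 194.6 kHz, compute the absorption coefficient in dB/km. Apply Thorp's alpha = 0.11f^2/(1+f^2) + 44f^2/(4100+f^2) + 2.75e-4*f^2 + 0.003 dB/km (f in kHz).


f^2 = 37869.16
alpha = 0.11*37869.16/(1+37869.16) + 44*37869.16/(4100+37869.16) + 2.75e-4*37869.16 + 0.003 = 50.229

50.229 dB/km


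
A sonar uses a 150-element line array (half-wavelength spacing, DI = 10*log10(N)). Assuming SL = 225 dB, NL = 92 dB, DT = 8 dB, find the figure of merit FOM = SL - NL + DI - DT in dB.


Step 1: DI = 10*log10(150) = 21.76 dB
Step 2: FOM = SL - NL + DI - DT = 225 - 92 + 21.76 - 8 = 146.76

146.76 dB


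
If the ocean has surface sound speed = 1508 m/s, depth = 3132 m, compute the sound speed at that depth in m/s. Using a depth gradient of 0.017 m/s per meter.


1561.244 m/s


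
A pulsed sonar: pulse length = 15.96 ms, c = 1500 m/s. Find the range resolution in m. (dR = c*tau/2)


dR = c*tau/2 = 1500 * 15.96e-3 / 2 = 11.97

11.97 m


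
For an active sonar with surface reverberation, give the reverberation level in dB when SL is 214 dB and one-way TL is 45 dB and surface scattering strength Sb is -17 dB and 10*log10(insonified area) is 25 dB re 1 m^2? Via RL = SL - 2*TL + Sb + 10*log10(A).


RL = SL - 2*TL + Sb + 10*log10(A) = 214 - 2*45 + (-17) + 25 = 132

132 dB


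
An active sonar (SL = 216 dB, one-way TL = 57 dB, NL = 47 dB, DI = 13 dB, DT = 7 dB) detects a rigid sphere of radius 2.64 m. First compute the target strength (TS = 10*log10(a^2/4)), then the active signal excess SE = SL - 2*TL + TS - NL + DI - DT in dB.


Step 1: TS = 10*log10(2.64^2/4) = 2.41 dB
Step 2: SE = SL - 2*TL + TS - NL + DI - DT = 216 - 2*57 + (2.41) - 47 + 13 - 7 = 63.41

63.41 dB


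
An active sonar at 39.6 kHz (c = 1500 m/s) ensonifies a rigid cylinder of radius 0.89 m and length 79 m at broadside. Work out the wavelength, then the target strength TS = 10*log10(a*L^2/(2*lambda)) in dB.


Step 1: lambda = c/f = 1500/39600 = 0.03788 m
Step 2: TS = 10*log10(a*L^2/(2*lambda)) = 10*log10(0.89*79^2/(2*0.03788)) = 48.65

48.65 dB


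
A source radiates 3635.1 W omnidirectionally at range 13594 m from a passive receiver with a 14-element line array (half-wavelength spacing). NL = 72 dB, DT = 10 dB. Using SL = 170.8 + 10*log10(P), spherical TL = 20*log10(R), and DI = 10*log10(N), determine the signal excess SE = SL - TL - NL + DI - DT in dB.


Step 1: SL = 170.8 + 10*log10(3635.1) = 206.41 dB
Step 2: TL = 20*log10(13594) = 82.67 dB
Step 3: DI = 10*log10(14) = 11.46 dB
Step 4: SE = SL - TL - NL + DI - DT = 206.41 - 82.67 - 72 + 11.46 - 10 = 53.2

53.2 dB


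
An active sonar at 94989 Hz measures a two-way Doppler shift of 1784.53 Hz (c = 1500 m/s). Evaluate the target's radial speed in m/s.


14.09 m/s


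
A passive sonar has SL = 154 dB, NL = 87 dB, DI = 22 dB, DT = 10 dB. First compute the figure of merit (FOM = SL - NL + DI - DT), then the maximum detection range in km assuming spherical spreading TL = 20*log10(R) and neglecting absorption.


Step 1: FOM = SL - NL + DI - DT = 154 - 87 + 22 - 10 = 79 dB
Step 2: at max range FOM = TL = 20*log10(R), so R = 10^(79/20) = 8912.51 m = 8.91 km

8.91 km


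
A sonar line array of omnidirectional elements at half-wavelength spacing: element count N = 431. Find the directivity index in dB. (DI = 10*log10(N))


26.34 dB


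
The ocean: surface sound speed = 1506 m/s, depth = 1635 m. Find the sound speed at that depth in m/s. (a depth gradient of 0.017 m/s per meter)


c = 1506 + 0.017 * 1635 = 1533.795

1533.795 m/s


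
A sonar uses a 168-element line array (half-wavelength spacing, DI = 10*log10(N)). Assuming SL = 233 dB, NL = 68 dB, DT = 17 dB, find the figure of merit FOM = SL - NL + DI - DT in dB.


Step 1: DI = 10*log10(168) = 22.25 dB
Step 2: FOM = SL - NL + DI - DT = 233 - 68 + 22.25 - 17 = 170.25

170.25 dB


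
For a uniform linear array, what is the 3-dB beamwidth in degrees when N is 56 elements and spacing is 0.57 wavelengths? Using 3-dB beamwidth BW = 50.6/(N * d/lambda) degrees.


1.59 deg


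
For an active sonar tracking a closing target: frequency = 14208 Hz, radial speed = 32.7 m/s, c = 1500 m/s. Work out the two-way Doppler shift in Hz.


619.47 Hz


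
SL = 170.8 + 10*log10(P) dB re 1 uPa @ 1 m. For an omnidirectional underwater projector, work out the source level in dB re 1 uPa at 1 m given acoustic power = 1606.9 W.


202.86 dB


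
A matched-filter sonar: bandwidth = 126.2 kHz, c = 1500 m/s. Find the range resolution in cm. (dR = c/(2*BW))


dR = c/(2*BW) = 1500 / (2 * 126.2e3) = 0.0059 m = 0.59 cm

0.59 cm


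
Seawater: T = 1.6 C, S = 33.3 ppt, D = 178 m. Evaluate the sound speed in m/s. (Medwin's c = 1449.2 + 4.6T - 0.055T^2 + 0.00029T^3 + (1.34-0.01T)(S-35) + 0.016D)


c = 1449.2 + 4.6*1.6 - 0.055*1.6^2 + 0.00029*1.6^3 + (1.34 - 0.01*1.6)*(33.3 - 35) + 0.016*178 = 1457.02

1457.02 m/s


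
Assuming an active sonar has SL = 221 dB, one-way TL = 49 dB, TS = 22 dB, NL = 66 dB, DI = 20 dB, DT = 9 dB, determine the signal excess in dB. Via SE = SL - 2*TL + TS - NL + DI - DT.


90 dB


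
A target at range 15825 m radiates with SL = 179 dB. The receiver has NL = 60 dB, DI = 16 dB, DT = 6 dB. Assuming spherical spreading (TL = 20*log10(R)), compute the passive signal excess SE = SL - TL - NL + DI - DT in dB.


Step 1: TL = 20*log10(15825) = 83.99 dB
Step 2: SE = 179 - 83.99 - 60 + 16 - 6 = 45.01

45.01 dB


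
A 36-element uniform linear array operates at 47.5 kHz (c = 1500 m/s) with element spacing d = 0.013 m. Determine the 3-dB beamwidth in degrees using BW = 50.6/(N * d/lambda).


3.41 deg


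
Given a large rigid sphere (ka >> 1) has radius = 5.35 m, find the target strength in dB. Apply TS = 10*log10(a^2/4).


8.55 dB


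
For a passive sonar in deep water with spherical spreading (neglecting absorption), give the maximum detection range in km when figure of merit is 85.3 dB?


18.41 km


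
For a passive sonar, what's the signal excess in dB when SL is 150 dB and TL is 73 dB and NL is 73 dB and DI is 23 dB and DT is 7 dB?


20 dB


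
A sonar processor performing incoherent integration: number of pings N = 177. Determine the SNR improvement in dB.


11.24 dB


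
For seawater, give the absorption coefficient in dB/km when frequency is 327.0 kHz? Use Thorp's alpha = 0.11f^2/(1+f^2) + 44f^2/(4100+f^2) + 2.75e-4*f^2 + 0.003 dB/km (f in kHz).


f^2 = 106929.0
alpha = 0.11*106929.0/(1+106929.0) + 44*106929.0/(4100+106929.0) + 2.75e-4*106929.0 + 0.003 = 71.894

71.894 dB/km


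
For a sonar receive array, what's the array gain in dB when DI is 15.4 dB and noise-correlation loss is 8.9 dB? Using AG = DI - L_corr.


6.5 dB


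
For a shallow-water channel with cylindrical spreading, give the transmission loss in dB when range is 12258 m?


TL = 10*log10(12258) = 40.88

40.88 dB


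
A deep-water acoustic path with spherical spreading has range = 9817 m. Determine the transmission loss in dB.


79.84 dB


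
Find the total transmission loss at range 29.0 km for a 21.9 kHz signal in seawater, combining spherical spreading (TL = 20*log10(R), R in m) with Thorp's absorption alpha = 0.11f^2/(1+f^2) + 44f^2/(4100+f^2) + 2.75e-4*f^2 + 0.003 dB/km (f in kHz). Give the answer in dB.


Step 1 (Thorp): alpha = 0.11*479.61/(1+479.61) + 44*479.61/(4100+479.61) + 2.75e-4*479.61 + 0.003 = 4.8527 dB/km
Step 2: TL_spread = 20*log10(29000) = 89.25 dB
Step 3: TL_abs = alpha*R = 4.8527 * 29.0 = 140.73 dB
Step 4: TL_total = 89.25 + 140.73 = 229.98

229.98 dB


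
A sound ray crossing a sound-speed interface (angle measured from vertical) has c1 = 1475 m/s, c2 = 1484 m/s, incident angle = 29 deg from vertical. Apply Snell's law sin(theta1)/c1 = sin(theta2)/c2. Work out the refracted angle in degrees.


sin(theta2) = (c2/c1)*sin(theta1) = (1484/1475)*sin(29 deg) = 0.48777
theta2 = arcsin(0.48777) = 29.19

29.19 deg


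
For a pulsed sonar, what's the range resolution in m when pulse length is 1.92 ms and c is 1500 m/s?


dR = c*tau/2 = 1500 * 1.92e-3 / 2 = 1.44

1.44 m


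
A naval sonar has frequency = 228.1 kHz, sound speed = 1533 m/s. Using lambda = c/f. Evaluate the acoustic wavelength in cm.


lambda = c/f = 1533 / 228100 = 0.0067 m = 0.67 cm

0.67 cm


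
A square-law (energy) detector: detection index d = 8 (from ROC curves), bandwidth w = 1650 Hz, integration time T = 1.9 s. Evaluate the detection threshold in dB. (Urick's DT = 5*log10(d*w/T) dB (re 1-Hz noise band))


DT = 5*log10(d*w/T) = 5*log10(8 * 1650 / 1.9) = 5*log10(6947.37) = 19.21

19.21 dB


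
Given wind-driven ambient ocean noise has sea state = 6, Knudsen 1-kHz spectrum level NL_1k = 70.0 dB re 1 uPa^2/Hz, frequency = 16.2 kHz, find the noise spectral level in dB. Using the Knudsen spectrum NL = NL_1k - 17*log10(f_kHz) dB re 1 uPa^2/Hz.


NL = NL_1k - 17*log10(f_kHz) = 70.0 - 17*log10(16.2) = 70.0 - (20.56) = 49.44

49.44 dB


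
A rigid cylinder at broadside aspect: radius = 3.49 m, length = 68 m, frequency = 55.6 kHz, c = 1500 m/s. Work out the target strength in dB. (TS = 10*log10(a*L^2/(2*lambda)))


lambda = 1500/55600 = 0.02698 m
TS = 10*log10(3.49*68^2/(2*0.02698)) = 54.76

54.76 dB


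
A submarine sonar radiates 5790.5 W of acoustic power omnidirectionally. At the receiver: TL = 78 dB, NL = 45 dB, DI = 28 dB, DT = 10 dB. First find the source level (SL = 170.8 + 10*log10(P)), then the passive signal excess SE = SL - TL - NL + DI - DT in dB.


Step 1: SL = 170.8 + 10*log10(5790.5) = 208.43 dB
Step 2: SE = SL - TL - NL + DI - DT = 208.43 - 78 - 45 + 28 - 10 = 103.43

103.43 dB


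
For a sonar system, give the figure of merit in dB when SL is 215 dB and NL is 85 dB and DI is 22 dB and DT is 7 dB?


FOM = SL - NL + DI - DT = 215 - 85 + 22 - 7 = 145

145 dB


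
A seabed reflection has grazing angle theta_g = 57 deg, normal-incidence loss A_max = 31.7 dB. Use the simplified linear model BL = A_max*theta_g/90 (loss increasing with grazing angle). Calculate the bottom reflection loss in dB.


BL = A_max * theta_g / 90 = 31.7 * 57 / 90 = 20.08

20.08 dB


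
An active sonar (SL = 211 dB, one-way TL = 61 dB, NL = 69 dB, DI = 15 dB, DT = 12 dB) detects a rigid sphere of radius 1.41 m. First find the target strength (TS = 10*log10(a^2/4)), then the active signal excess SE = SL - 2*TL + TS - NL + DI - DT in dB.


Step 1: TS = 10*log10(1.41^2/4) = -3.04 dB
Step 2: SE = SL - 2*TL + TS - NL + DI - DT = 211 - 2*61 + (-3.04) - 69 + 15 - 12 = 19.96

19.96 dB


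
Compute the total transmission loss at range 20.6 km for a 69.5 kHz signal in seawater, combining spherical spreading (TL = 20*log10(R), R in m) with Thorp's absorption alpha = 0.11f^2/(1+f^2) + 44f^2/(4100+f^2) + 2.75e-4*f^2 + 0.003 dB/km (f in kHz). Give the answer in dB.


Step 1 (Thorp): alpha = 0.11*4830.25/(1+4830.25) + 44*4830.25/(4100+4830.25) + 2.75e-4*4830.25 + 0.003 = 25.2403 dB/km
Step 2: TL_spread = 20*log10(20600) = 86.28 dB
Step 3: TL_abs = alpha*R = 25.2403 * 20.6 = 519.95 dB
Step 4: TL_total = 86.28 + 519.95 = 606.23

606.23 dB


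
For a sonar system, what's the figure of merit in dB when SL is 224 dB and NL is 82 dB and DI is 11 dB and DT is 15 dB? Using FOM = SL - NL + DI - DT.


FOM = SL - NL + DI - DT = 224 - 82 + 11 - 15 = 138

138 dB


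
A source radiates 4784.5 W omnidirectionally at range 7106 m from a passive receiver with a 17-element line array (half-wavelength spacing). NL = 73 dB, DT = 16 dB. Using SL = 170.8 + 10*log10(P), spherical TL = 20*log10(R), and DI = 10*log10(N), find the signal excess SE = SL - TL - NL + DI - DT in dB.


Step 1: SL = 170.8 + 10*log10(4784.5) = 207.6 dB
Step 2: TL = 20*log10(7106) = 77.03 dB
Step 3: DI = 10*log10(17) = 12.3 dB
Step 4: SE = SL - TL - NL + DI - DT = 207.6 - 77.03 - 73 + 12.3 - 16 = 53.87

53.87 dB


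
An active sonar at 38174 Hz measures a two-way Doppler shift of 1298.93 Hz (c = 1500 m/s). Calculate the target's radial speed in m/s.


From fd = 2*f*v/c, v = c*fd/(2*f) = 1500 * 1298.93 / (2*38174) = 25.52

25.52 m/s


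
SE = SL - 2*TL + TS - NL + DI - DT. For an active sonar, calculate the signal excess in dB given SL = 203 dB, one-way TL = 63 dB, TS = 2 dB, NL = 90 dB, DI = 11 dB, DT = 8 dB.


-8 dB


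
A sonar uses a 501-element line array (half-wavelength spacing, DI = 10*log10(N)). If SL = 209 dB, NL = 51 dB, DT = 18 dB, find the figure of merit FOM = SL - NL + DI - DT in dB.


Step 1: DI = 10*log10(501) = 27.0 dB
Step 2: FOM = SL - NL + DI - DT = 209 - 51 + 27.0 - 18 = 167.0

167.0 dB


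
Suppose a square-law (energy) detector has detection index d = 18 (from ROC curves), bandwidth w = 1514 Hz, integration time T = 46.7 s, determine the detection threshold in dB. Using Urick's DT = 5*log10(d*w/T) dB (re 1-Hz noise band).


DT = 5*log10(d*w/T) = 5*log10(18 * 1514 / 46.7) = 5*log10(583.55) = 13.83

13.83 dB


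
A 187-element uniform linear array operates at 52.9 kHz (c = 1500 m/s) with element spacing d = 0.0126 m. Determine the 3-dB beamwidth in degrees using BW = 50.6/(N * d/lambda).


Step 1: lambda = 1500/52900 = 0.02836 m
Step 2: d/lambda = 0.0126/0.02836 = 0.4443
Step 3: BW = 50.6/(N * d/lambda) = 50.6/(187 * 0.4443) = 0.61

0.61 deg


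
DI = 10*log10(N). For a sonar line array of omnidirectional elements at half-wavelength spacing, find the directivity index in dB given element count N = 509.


DI = 10*log10(509) = 27.07

27.07 dB


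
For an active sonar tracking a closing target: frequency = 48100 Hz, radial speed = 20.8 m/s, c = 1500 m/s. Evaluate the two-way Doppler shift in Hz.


fd = 2*f*v/c = 2 * 48100 * 20.8 / 1500 = 1333.97

1333.97 Hz


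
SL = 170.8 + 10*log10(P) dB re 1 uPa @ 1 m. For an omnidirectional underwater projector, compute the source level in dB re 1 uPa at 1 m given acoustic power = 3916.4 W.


SL = 170.8 + 10*log10(3916.4) = 170.8 + 35.93 = 206.73

206.73 dB


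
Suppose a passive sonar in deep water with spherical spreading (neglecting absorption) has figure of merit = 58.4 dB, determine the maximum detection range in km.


0.83 km


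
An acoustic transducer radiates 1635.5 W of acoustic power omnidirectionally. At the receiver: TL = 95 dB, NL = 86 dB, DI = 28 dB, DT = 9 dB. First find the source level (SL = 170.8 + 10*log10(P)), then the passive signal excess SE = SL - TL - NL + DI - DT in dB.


Step 1: SL = 170.8 + 10*log10(1635.5) = 202.94 dB
Step 2: SE = SL - TL - NL + DI - DT = 202.94 - 95 - 86 + 28 - 9 = 40.94

40.94 dB


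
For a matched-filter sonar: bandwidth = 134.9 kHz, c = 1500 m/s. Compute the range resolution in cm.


0.56 cm


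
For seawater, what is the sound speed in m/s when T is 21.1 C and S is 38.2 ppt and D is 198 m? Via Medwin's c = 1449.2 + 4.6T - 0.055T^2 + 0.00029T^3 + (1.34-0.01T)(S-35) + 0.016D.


c = 1449.2 + 4.6*21.1 - 0.055*21.1^2 + 0.00029*21.1^3 + (1.34 - 0.01*21.1)*(38.2 - 35) + 0.016*198 = 1531.28

1531.28 m/s


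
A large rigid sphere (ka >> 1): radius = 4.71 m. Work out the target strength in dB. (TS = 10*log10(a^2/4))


TS = 10*log10(4.71^2 / 4) = 10*log10(5.546025) = 7.44

7.44 dB


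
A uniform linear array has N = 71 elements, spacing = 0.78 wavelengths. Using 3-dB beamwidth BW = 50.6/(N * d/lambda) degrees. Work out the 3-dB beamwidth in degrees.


BW = 50.6 / (71 * 0.78) = 50.6 / 55.38 = 0.91

0.91 deg


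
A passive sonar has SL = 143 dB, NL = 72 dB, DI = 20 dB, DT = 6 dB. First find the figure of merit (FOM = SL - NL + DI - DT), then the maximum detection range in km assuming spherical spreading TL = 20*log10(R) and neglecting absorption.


Step 1: FOM = SL - NL + DI - DT = 143 - 72 + 20 - 6 = 85 dB
Step 2: at max range FOM = TL = 20*log10(R), so R = 10^(85/20) = 17782.79 m = 17.78 km

17.78 km


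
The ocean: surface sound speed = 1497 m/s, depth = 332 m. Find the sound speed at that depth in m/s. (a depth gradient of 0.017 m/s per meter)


c = 1497 + 0.017 * 332 = 1502.644

1502.644 m/s


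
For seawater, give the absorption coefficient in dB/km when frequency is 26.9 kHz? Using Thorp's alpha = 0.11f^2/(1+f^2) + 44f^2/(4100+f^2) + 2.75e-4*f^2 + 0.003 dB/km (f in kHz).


f^2 = 723.61
alpha = 0.11*723.61/(1+723.61) + 44*723.61/(4100+723.61) + 2.75e-4*723.61 + 0.003 = 6.912

6.912 dB/km


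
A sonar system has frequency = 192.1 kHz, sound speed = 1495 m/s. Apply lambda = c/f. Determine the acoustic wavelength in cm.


lambda = c/f = 1495 / 192100 = 0.0078 m = 0.78 cm

0.78 cm


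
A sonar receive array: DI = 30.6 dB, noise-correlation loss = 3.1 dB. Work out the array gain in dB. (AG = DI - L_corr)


27.5 dB


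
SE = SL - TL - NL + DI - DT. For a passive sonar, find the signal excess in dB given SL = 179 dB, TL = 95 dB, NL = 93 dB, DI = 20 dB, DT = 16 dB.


SE = SL - TL - NL + DI - DT = 179 - 95 - 93 + 20 - 16 = -5

-5 dB


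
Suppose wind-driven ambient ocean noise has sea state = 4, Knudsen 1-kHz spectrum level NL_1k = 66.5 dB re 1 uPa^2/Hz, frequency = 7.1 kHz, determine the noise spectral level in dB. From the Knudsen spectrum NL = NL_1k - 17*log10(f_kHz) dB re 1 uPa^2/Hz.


NL = NL_1k - 17*log10(f_kHz) = 66.5 - 17*log10(7.1) = 66.5 - (14.47) = 52.03

52.03 dB


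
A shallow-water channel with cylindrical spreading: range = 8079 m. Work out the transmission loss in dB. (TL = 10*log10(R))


TL = 10*log10(8079) = 39.07

39.07 dB


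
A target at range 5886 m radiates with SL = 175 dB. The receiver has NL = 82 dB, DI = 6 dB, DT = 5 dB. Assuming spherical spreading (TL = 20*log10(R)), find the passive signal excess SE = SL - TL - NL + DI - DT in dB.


18.6 dB


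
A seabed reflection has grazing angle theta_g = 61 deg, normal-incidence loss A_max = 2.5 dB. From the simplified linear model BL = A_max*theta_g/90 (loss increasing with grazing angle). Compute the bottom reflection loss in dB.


BL = A_max * theta_g / 90 = 2.5 * 61 / 90 = 1.69

1.69 dB


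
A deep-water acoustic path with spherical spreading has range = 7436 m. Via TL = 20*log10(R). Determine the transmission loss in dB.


77.43 dB


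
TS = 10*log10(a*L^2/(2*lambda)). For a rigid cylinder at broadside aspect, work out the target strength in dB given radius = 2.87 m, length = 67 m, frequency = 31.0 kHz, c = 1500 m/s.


lambda = 1500/31000 = 0.04839 m
TS = 10*log10(2.87*67^2/(2*0.04839)) = 51.24

51.24 dB


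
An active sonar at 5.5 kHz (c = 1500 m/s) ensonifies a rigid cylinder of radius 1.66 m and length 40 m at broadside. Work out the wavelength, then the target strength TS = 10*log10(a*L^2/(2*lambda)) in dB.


Step 1: lambda = c/f = 1500/5500 = 0.27273 m
Step 2: TS = 10*log10(a*L^2/(2*lambda)) = 10*log10(1.66*40^2/(2*0.27273)) = 36.87

36.87 dB


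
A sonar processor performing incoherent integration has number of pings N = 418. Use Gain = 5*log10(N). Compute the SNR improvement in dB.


Gain = 5*log10(418) = 13.11

13.11 dB


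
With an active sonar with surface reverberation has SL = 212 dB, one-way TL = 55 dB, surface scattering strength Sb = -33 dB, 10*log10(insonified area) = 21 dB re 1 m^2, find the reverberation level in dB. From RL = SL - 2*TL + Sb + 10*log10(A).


RL = SL - 2*TL + Sb + 10*log10(A) = 212 - 2*55 + (-33) + 21 = 90

90 dB


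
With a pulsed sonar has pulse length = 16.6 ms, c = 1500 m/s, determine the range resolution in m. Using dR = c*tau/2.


dR = c*tau/2 = 1500 * 16.6e-3 / 2 = 12.45

12.45 m


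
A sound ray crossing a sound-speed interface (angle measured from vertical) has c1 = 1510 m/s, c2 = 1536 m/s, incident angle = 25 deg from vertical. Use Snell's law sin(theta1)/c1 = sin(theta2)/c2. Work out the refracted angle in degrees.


25.46 deg


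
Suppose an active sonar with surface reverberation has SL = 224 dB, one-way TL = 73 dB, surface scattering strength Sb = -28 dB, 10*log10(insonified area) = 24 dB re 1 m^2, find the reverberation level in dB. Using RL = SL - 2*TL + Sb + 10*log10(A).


74 dB


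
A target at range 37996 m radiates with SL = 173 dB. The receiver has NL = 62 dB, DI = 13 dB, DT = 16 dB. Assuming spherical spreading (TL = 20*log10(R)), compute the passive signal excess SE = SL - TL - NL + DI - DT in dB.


16.41 dB


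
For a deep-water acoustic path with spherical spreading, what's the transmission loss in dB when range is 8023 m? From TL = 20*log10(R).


TL = 20*log10(8023) = 78.09

78.09 dB


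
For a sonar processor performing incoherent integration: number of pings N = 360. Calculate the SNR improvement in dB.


Gain = 5*log10(360) = 12.78

12.78 dB


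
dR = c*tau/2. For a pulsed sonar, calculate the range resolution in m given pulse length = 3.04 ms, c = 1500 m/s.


dR = c*tau/2 = 1500 * 3.04e-3 / 2 = 2.28

2.28 m


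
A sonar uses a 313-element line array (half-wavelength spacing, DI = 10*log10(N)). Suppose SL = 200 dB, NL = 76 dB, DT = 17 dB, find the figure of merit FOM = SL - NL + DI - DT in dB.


131.96 dB


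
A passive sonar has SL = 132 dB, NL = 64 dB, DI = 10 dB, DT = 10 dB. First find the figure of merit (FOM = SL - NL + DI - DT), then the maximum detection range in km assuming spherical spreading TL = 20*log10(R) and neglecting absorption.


Step 1: FOM = SL - NL + DI - DT = 132 - 64 + 10 - 10 = 68 dB
Step 2: at max range FOM = TL = 20*log10(R), so R = 10^(68/20) = 2511.89 m = 2.51 km

2.51 km


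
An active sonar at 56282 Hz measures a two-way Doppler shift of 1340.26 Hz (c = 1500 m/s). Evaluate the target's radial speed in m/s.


17.86 m/s


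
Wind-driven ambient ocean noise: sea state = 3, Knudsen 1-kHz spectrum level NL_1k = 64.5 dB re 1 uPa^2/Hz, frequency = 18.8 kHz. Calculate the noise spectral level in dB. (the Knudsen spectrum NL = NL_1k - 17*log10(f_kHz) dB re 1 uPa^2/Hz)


42.84 dB


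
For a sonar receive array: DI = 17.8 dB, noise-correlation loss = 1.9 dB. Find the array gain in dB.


AG = DI - L_corr = 17.8 - 1.9 = 15.9

15.9 dB


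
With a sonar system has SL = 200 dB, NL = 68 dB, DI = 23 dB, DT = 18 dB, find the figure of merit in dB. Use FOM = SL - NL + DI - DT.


137 dB


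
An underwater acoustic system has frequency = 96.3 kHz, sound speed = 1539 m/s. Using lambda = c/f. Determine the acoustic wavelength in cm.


lambda = c/f = 1539 / 96300 = 0.016 m = 1.6 cm

1.6 cm


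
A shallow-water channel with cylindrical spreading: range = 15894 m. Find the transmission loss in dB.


TL = 10*log10(15894) = 42.01

42.01 dB


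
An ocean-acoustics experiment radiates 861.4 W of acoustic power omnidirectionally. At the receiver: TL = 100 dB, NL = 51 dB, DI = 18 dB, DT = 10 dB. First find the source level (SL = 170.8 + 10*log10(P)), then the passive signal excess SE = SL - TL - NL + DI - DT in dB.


Step 1: SL = 170.8 + 10*log10(861.4) = 200.15 dB
Step 2: SE = SL - TL - NL + DI - DT = 200.15 - 100 - 51 + 18 - 10 = 57.15

57.15 dB


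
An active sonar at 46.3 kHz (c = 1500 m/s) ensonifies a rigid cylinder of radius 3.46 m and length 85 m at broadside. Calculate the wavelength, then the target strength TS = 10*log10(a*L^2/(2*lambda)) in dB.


Step 1: lambda = c/f = 1500/46300 = 0.0324 m
Step 2: TS = 10*log10(a*L^2/(2*lambda)) = 10*log10(3.46*85^2/(2*0.0324)) = 55.86

55.86 dB


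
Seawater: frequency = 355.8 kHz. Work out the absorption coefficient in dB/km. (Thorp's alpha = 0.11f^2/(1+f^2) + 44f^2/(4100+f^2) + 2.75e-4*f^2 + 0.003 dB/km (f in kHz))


f^2 = 126593.64
alpha = 0.11*126593.64/(1+126593.64) + 44*126593.64/(4100+126593.64) + 2.75e-4*126593.64 + 0.003 = 77.546

77.546 dB/km


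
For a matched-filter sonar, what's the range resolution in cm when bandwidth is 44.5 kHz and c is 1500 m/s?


1.69 cm


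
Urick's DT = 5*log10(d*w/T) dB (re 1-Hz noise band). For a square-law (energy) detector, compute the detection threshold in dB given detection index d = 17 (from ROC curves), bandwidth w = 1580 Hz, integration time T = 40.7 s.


14.1 dB


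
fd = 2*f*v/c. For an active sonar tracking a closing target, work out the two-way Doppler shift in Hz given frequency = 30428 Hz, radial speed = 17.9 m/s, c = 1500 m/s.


726.21 Hz


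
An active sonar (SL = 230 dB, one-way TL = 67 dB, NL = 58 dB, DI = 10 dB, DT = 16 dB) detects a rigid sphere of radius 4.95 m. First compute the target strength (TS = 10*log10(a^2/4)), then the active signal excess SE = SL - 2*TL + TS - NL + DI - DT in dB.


Step 1: TS = 10*log10(4.95^2/4) = 7.87 dB
Step 2: SE = SL - 2*TL + TS - NL + DI - DT = 230 - 2*67 + (7.87) - 58 + 10 - 16 = 39.87

39.87 dB


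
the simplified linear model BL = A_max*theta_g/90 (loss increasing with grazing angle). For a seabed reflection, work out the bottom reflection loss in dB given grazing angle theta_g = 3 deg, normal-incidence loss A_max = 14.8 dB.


0.49 dB


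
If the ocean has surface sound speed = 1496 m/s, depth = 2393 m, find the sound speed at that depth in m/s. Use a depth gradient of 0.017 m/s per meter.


c = 1496 + 0.017 * 2393 = 1536.681

1536.681 m/s


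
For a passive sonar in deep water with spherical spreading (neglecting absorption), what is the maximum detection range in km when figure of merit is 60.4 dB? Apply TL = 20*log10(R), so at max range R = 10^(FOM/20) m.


1.05 km


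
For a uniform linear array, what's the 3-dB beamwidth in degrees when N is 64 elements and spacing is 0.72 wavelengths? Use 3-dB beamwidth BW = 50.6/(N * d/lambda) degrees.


BW = 50.6 / (64 * 0.72) = 50.6 / 46.08 = 1.1

1.1 deg


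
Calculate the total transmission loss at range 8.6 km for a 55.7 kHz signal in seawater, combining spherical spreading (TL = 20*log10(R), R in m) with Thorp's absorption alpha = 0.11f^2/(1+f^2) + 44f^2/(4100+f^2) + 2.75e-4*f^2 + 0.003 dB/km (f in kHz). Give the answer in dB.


Step 1 (Thorp): alpha = 0.11*3102.49/(1+3102.49) + 44*3102.49/(4100+3102.49) + 2.75e-4*3102.49 + 0.003 = 19.9193 dB/km
Step 2: TL_spread = 20*log10(8600) = 78.69 dB
Step 3: TL_abs = alpha*R = 19.9193 * 8.6 = 171.31 dB
Step 4: TL_total = 78.69 + 171.31 = 250.0

250.0 dB


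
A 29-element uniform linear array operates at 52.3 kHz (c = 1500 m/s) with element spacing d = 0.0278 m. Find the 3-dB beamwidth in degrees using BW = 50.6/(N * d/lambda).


1.8 deg


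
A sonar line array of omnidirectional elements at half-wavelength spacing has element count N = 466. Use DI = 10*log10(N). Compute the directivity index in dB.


26.68 dB


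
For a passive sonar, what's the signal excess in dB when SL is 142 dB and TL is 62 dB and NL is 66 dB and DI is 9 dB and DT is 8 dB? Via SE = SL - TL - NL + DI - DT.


15 dB


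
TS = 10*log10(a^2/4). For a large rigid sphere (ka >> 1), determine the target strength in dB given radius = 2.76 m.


2.8 dB


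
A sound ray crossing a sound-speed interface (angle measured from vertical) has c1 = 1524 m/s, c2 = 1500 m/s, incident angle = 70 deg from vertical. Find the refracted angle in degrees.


sin(theta2) = (c2/c1)*sin(theta1) = (1500/1524)*sin(70 deg) = 0.92489
theta2 = arcsin(0.92489) = 67.65

67.65 deg


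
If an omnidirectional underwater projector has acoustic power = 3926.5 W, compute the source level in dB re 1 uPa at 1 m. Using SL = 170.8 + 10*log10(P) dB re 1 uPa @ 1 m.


206.74 dB


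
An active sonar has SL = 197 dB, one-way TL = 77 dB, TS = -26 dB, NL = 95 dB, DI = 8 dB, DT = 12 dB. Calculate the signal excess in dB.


-82 dB


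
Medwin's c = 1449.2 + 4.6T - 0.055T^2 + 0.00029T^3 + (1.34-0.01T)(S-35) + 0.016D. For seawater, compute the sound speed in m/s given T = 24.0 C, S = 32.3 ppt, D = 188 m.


c = 1449.2 + 4.6*24.0 - 0.055*24.0^2 + 0.00029*24.0^3 + (1.34 - 0.01*24.0)*(32.3 - 35) + 0.016*188 = 1531.97

1531.97 m/s


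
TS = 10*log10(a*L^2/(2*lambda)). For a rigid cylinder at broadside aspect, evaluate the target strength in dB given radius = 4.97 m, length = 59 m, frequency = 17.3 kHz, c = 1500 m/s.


49.99 dB


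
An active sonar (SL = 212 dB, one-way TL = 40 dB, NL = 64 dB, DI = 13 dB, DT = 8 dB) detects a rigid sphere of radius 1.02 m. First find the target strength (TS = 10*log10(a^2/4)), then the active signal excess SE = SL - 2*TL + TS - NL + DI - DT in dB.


Step 1: TS = 10*log10(1.02^2/4) = -5.85 dB
Step 2: SE = SL - 2*TL + TS - NL + DI - DT = 212 - 2*40 + (-5.85) - 64 + 13 - 8 = 67.15

67.15 dB


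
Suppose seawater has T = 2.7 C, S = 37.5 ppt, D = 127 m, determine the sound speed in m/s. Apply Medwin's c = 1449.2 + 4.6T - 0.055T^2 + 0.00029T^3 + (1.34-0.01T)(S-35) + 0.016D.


c = 1449.2 + 4.6*2.7 - 0.055*2.7^2 + 0.00029*2.7^3 + (1.34 - 0.01*2.7)*(37.5 - 35) + 0.016*127 = 1466.54

1466.54 m/s


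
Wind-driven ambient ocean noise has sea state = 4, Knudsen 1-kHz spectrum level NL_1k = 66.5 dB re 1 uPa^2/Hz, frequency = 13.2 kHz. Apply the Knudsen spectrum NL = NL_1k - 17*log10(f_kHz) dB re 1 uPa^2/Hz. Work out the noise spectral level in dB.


NL = NL_1k - 17*log10(f_kHz) = 66.5 - 17*log10(13.2) = 66.5 - (19.05) = 47.45

47.45 dB


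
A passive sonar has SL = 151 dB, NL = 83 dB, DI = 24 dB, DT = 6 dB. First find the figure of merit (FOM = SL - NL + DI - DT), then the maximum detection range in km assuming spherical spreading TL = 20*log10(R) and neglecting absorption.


Step 1: FOM = SL - NL + DI - DT = 151 - 83 + 24 - 6 = 86 dB
Step 2: at max range FOM = TL = 20*log10(R), so R = 10^(86/20) = 19952.62 m = 19.95 km

19.95 km


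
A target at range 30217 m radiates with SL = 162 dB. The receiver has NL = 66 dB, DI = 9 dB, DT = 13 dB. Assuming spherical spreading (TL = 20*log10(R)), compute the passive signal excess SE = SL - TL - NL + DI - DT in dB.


Step 1: TL = 20*log10(30217) = 89.61 dB
Step 2: SE = 162 - 89.61 - 66 + 9 - 13 = 2.39

2.39 dB


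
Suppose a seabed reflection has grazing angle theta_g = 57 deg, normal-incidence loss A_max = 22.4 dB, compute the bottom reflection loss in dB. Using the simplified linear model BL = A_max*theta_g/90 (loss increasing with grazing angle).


BL = A_max * theta_g / 90 = 22.4 * 57 / 90 = 14.19

14.19 dB


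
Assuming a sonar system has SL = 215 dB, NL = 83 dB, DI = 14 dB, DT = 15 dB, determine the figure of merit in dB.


FOM = SL - NL + DI - DT = 215 - 83 + 14 - 15 = 131

131 dB


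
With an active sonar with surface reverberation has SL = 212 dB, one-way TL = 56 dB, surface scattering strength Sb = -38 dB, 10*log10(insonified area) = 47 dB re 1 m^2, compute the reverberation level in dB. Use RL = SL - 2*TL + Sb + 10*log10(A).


RL = SL - 2*TL + Sb + 10*log10(A) = 212 - 2*56 + (-38) + 47 = 109

109 dB


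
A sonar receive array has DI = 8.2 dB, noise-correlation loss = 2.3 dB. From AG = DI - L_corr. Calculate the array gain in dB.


5.9 dB


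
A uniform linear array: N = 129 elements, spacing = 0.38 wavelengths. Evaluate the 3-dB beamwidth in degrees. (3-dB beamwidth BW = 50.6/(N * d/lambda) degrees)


BW = 50.6 / (129 * 0.38) = 50.6 / 49.02 = 1.03

1.03 deg


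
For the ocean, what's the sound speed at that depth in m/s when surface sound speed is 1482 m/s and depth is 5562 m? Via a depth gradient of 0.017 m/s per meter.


1576.554 m/s


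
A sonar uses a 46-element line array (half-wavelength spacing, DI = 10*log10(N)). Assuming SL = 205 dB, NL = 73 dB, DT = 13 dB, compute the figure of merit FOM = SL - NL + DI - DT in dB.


Step 1: DI = 10*log10(46) = 16.63 dB
Step 2: FOM = SL - NL + DI - DT = 205 - 73 + 16.63 - 13 = 135.63

135.63 dB


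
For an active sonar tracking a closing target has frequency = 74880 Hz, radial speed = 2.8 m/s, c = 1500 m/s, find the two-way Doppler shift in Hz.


fd = 2*f*v/c = 2 * 74880 * 2.8 / 1500 = 279.55

279.55 Hz


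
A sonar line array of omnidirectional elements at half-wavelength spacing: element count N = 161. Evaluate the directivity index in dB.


DI = 10*log10(161) = 22.07

22.07 dB


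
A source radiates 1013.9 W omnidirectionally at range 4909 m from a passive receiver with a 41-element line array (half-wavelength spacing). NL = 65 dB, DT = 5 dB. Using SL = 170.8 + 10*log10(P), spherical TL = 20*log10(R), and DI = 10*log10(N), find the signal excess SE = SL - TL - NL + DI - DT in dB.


Step 1: SL = 170.8 + 10*log10(1013.9) = 200.86 dB
Step 2: TL = 20*log10(4909) = 73.82 dB
Step 3: DI = 10*log10(41) = 16.13 dB
Step 4: SE = SL - TL - NL + DI - DT = 200.86 - 73.82 - 65 + 16.13 - 5 = 73.17

73.17 dB
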